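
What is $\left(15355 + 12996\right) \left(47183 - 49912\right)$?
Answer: $-77369879$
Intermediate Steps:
$\left(15355 + 12996\right) \left(47183 - 49912\right) = 28351 \left(-2729\right) = -77369879$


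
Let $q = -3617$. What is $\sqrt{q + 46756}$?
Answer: $\sqrt{43139} \approx 207.7$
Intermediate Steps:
$\sqrt{q + 46756} = \sqrt{-3617 + 46756} = \sqrt{43139}$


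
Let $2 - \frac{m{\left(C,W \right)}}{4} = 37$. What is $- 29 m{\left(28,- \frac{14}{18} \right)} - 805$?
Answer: $3255$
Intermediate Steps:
$m{\left(C,W \right)} = -140$ ($m{\left(C,W \right)} = 8 - 148 = -140$)
$- 29 m{\left(28,- \frac{14}{18} \right)} - 805 = \left(-29\right) \left(-140\right) - 805 = 4060 - 805 = 3255$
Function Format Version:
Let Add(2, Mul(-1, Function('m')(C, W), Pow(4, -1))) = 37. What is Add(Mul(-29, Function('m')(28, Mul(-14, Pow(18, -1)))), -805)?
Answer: 3255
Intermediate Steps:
Function('m')(C, W) = -140 (Function('m')(C, W) = Add(8, Mul(-4, 37)) = Add(8, -148) = -140)
Add(Mul(-29, Function('m')(28, Mul(-14, Pow(18, -1)))), -805) = Add(Mul(-29, -140), -805) = Add(4060, -805) = 3255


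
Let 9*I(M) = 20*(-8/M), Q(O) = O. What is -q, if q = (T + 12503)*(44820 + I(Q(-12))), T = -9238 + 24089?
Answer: -11034421240/9 ≈ -1.2260e+9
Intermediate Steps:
T = 14851
I(M) = -160/(9*M) (I(M) = (20*(-8/M))/9 = (-160/M)/9 = -160/(9*M))
q = 11034421240/9 (q = (14851 + 12503)*(44820 - 160/9/(-12)) = 27354*(44820 - 160/9*(-1/12)) = 27354*(44820 + 40/27) = 27354*(1210180/27) = 11034421240/9 ≈ 1.2260e+9)
-q = -1*11034421240/9 = -11034421240/9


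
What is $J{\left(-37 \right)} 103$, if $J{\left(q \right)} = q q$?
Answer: $141007$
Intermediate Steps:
$J{\left(q \right)} = q^{2}$
$J{\left(-37 \right)} 103 = \left(-37\right)^{2} \cdot 103 = 1369 \cdot 103 = 141007$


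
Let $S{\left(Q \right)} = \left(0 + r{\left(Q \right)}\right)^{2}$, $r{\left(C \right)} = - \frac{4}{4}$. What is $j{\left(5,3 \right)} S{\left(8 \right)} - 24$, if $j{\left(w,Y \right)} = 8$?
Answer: $-16$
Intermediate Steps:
$r{\left(C \right)} = -1$ ($r{\left(C \right)} = \left(-4\right) \frac{1}{4} = -1$)
$S{\left(Q \right)} = 1$ ($S{\left(Q \right)} = \left(0 - 1\right)^{2} = \left(-1\right)^{2} = 1$)
$j{\left(5,3 \right)} S{\left(8 \right)} - 24 = 8 \cdot 1 - 24 = 8 - 24 = -16$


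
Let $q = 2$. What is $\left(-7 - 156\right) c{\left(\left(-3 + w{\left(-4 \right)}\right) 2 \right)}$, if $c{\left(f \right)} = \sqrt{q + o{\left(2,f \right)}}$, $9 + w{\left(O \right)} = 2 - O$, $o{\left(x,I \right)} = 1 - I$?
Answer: $- 163 \sqrt{15} \approx -631.3$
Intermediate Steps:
$w{\left(O \right)} = -7 - O$ ($w{\left(O \right)} = -9 - \left(-2 + O\right) = -7 - O$)
$c{\left(f \right)} = \sqrt{3 - f}$ ($c{\left(f \right)} = \sqrt{2 - \left(-1 + f\right)} = \sqrt{3 - f}$)
$\left(-7 - 156\right) c{\left(\left(-3 + w{\left(-4 \right)}\right) 2 \right)} = \left(-7 - 156\right) \sqrt{3 - \left(-3 - 3\right) 2} = - 163 \sqrt{3 - \left(-3 + \left(-7 + 4\right)\right) 2} = - 163 \sqrt{3 - \left(-3 - 3\right) 2} = - 163 \sqrt{3 - \left(-6\right) 2} = - 163 \sqrt{3 - -12} = - 163 \sqrt{3 + 12} = - 163 \sqrt{15}$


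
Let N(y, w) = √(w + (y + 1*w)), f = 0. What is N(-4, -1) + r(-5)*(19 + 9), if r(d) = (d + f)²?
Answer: 700 + I*√6 ≈ 700.0 + 2.4495*I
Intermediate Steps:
N(y, w) = √(y + 2*w) (N(y, w) = √(w + (y + w)) = √(w + (w + y)) = √(y + 2*w))
r(d) = d² (r(d) = (d + 0)² = d²)
N(-4, -1) + r(-5)*(19 + 9) = √(-4 + 2*(-1)) + (-5)²*(19 + 9) = √(-4 - 2) + 25*28 = √(-6) + 700 = I*√6 + 700 = 700 + I*√6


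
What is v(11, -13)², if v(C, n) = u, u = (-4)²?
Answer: 256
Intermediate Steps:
u = 16
v(C, n) = 16
v(11, -13)² = 16² = 256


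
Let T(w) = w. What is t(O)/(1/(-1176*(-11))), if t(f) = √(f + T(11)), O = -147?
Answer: 25872*I*√34 ≈ 1.5086e+5*I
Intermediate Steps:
t(f) = √(11 + f) (t(f) = √(f + 11) = √(11 + f))
t(O)/(1/(-1176*(-11))) = √(11 - 147)/(1/(-1176*(-11))) = √(-136)/(1/12936) = (2*I*√34)/(1/12936) = (2*I*√34)*12936 = 25872*I*√34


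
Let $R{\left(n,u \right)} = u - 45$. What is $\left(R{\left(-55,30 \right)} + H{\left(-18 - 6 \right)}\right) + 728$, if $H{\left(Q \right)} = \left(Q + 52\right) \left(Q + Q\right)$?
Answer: $-631$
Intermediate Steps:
$R{\left(n,u \right)} = -45 + u$
$H{\left(Q \right)} = 2 Q \left(52 + Q\right)$ ($H{\left(Q \right)} = \left(52 + Q\right) 2 Q = 2 Q \left(52 + Q\right)$)
$\left(R{\left(-55,30 \right)} + H{\left(-18 - 6 \right)}\right) + 728 = \left(\left(-45 + 30\right) + 2 \left(-18 - 6\right) \left(52 - 24\right)\right) + 728 = \left(-15 + 2 \left(-18 - 6\right) \left(52 - 24\right)\right) + 728 = \left(-15 + 2 \left(-24\right) \left(52 - 24\right)\right) + 728 = \left(-15 + 2 \left(-24\right) 28\right) + 728 = \left(-15 - 1344\right) + 728 = -1359 + 728 = -631$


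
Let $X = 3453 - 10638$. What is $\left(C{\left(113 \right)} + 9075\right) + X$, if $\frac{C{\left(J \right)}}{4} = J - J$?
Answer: $1890$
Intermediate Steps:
$C{\left(J \right)} = 0$ ($C{\left(J \right)} = 4 \left(J - J\right) = 4 \cdot 0 = 0$)
$X = -7185$
$\left(C{\left(113 \right)} + 9075\right) + X = \left(0 + 9075\right) - 7185 = 9075 - 7185 = 1890$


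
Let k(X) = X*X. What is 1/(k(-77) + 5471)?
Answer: 1/11400 ≈ 8.7719e-5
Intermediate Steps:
k(X) = X²
1/(k(-77) + 5471) = 1/((-77)² + 5471) = 1/(5929 + 5471) = 1/11400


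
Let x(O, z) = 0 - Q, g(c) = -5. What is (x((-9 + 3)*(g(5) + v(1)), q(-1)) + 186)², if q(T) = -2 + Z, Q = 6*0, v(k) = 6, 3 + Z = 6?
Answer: 34596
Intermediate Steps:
Z = 3 (Z = -3 + 6 = 3)
Q = 0
q(T) = 1 (q(T) = -2 + 3 = 1)
x(O, z) = 0 (x(O, z) = 0 - 1*0 = 0 + 0 = 0)
(x((-9 + 3)*(g(5) + v(1)), q(-1)) + 186)² = (0 + 186)² = 186² = 34596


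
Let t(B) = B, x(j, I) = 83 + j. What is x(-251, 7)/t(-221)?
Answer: 168/221 ≈ 0.76018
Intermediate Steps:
x(-251, 7)/t(-221) = (83 - 251)/(-221) = -168*(-1/221) = 168/221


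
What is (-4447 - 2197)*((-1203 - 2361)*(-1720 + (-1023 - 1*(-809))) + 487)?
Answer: -45798839372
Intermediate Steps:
(-4447 - 2197)*((-1203 - 2361)*(-1720 + (-1023 - 1*(-809))) + 487) = -6644*(-3564*(-1720 + (-1023 + 809)) + 487) = -6644*(-3564*(-1720 - 214) + 487) = -6644*(-3564*(-1934) + 487) = -6644*(6892776 + 487) = -6644*6893263 = -45798839372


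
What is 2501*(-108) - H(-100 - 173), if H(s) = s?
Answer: -269835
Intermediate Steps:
2501*(-108) - H(-100 - 173) = 2501*(-108) - (-100 - 173) = -270108 - 1*(-273) = -270108 + 273 = -269835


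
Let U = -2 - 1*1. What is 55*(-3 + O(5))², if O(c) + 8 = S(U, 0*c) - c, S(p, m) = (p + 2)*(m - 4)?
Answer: 7920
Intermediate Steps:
U = -3 (U = -2 - 1 = -3)
S(p, m) = (-4 + m)*(2 + p) (S(p, m) = (2 + p)*(-4 + m) = (-4 + m)*(2 + p))
O(c) = -4 - c (O(c) = -8 + ((-8 - 4*(-3) + 2*(0*c) + (0*c)*(-3)) - c) = -8 + ((-8 + 12 + 2*0 + 0*(-3)) - c) = -8 + ((-8 + 12 + 0 + 0) - c) = -8 + (4 - c) = -4 - c)
55*(-3 + O(5))² = 55*(-3 + (-4 - 1*5))² = 55*(-3 + (-4 - 5))² = 55*(-3 - 9)² = 55*(-12)² = 55*144 = 7920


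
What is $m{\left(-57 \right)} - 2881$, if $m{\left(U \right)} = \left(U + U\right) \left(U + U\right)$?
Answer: $10115$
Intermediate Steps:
$m{\left(U \right)} = 4 U^{2}$ ($m{\left(U \right)} = 2 U 2 U = 4 U^{2}$)
$m{\left(-57 \right)} - 2881 = 4 \left(-57\right)^{2} - 2881 = 4 \cdot 3249 - 2881 = 12996 - 2881 = 10115$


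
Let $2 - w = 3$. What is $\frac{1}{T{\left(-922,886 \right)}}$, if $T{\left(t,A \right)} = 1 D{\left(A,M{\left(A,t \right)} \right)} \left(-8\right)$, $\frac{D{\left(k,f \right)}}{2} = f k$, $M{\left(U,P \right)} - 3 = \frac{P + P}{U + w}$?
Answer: $- \frac{885}{11496736} \approx -7.6978 \cdot 10^{-5}$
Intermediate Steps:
$w = -1$ ($w = 2 - 3 = -1$)
$M{\left(U,P \right)} = 3 + \frac{2 P}{-1 + U}$ ($M{\left(U,P \right)} = 3 + \frac{P + P}{U - 1} = 3 + \frac{2 P}{-1 + U}$)
$D{\left(k,f \right)} = 2 f k$
$T{\left(t,A \right)} = - \frac{16 A \left(-3 + 2 t + 3 A\right)}{-1 + A}$ ($T{\left(t,A \right)} = 1 \cdot 2 \frac{-3 + 2 t + 3 A}{-1 + A} A \left(-8\right) = 1 \frac{2 A \left(-3 + 2 t + 3 A\right)}{-1 + A} \left(-8\right) = \frac{2 A \left(-3 + 2 t + 3 A\right)}{-1 + A} \left(-8\right) = - \frac{16 A \left(-3 + 2 t + 3 A\right)}{-1 + A}$)
$\frac{1}{T{\left(-922,886 \right)}} = \frac{1}{16 \cdot 886 \frac{1}{-1 + 886} \left(3 - 2658 - -1844\right)} = \frac{1}{16 \cdot 886 \cdot \frac{1}{885} \left(3 - 2658 + 1844\right)} = \frac{1}{16 \cdot 886 \cdot \frac{1}{885} \left(-811\right)} = \frac{1}{- \frac{11496736}{885}} = - \frac{885}{11496736}$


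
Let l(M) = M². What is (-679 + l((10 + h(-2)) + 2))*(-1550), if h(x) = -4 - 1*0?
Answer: 953250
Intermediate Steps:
h(x) = -4 (h(x) = -4 + 0 = -4)
(-679 + l((10 + h(-2)) + 2))*(-1550) = (-679 + ((10 - 4) + 2)²)*(-1550) = (-679 + (6 + 2)²)*(-1550) = (-679 + 8²)*(-1550) = (-679 + 64)*(-1550) = -615*(-1550) = 953250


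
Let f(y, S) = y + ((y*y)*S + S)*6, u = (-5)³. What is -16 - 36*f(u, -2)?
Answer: 6754916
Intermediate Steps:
u = -125
f(y, S) = y + 6*S + 6*S*y² (f(y, S) = y + (y²*S + S)*6 = y + (S*y² + S)*6 = y + (S + S*y²)*6 = y + (6*S + 6*S*y²) = y + 6*S + 6*S*y²)
-16 - 36*f(u, -2) = -16 - 36*(-125 + 6*(-2) + 6*(-2)*(-125)²) = -16 - 36*(-125 - 12 + 6*(-2)*15625) = -16 - 36*(-125 - 12 - 187500) = -16 - 36*(-187637) = -16 + 6754932 = 6754916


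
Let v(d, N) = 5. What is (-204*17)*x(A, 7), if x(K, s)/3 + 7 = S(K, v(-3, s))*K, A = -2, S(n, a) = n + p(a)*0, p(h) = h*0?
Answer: 31212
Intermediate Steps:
p(h) = 0
S(n, a) = n (S(n, a) = n + 0*0 = n + 0 = n)
x(K, s) = -21 + 3*K**2 (x(K, s) = -21 + 3*(K*K) = -21 + 3*K**2)
(-204*17)*x(A, 7) = (-204*17)*(-21 + 3*(-2)**2) = -3468*(-21 + 3*4) = -3468*(-21 + 12) = -3468*(-9) = 31212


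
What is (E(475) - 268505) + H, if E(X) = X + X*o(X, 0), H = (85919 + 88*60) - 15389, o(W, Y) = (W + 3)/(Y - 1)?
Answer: -419270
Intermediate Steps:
o(W, Y) = (3 + W)/(-1 + Y)
H = 75810 (H = (85919 + 5280) - 15389 = 91199 - 15389 = 75810)
E(X) = X + X*(-3 - X) (E(X) = X + X*((3 + X)/(-1 + 0)) = X + X*((3 + X)/(-1)) = X + X*(-(3 + X)) = X + X*(-3 - X))
(E(475) - 268505) + H = (475*(-2 - 1*475) - 268505) + 75810 = (475*(-2 - 475) - 268505) + 75810 = (475*(-477) - 268505) + 75810 = (-226575 - 268505) + 75810 = -495080 + 75810 = -419270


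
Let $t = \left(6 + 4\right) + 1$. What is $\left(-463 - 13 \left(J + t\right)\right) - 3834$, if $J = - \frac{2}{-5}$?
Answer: $- \frac{22226}{5} \approx -4445.2$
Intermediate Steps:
$J = \frac{2}{5}$ ($J = \left(-2\right) \left(- \frac{1}{5}\right) = \frac{2}{5} \approx 0.4$)
$t = 11$ ($t = 10 + 1 = 11$)
$\left(-463 - 13 \left(J + t\right)\right) - 3834 = \left(-463 - 13 \left(\frac{2}{5} + 11\right)\right) - 3834 = \left(-463 - 13 \cdot \frac{57}{5}\right) - 3834 = \left(-463 - \frac{741}{5}\right) - 3834 = - \frac{3056}{5} - 3834 = - \frac{22226}{5}$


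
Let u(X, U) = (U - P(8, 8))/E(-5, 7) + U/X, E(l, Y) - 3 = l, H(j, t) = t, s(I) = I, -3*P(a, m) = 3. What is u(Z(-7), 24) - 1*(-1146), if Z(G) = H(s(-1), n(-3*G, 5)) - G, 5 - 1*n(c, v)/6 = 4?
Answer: 29519/26 ≈ 1135.3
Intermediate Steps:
P(a, m) = -1 (P(a, m) = -⅓*3 = -1)
n(c, v) = 6 (n(c, v) = 30 - 6*4 = 30 - 24 = 6)
E(l, Y) = 3 + l
Z(G) = 6 - G
u(X, U) = -½ - U/2 + U/X (u(X, U) = (U - 1*(-1))/(3 - 5) + U/X = (U + 1)/(-2) + U/X = (1 + U)*(-½) + U/X = (-½ - U/2) + U/X = -½ - U/2 + U/X)
u(Z(-7), 24) - 1*(-1146) = (-½ - ½*24 + 24/(6 - 1*(-7))) - 1*(-1146) = (-½ - 12 + 24/(6 + 7)) + 1146 = (-½ - 12 + 24/13) + 1146 = -277/26 + 1146 = 29519/26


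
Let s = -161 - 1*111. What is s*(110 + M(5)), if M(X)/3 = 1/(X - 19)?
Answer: -209032/7 ≈ -29862.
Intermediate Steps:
s = -272 (s = -161 - 111 = -272)
M(X) = 3/(-19 + X) (M(X) = 3/(X - 19) = 3/(-19 + X))
s*(110 + M(5)) = -272*(110 + 3/(-19 + 5)) = -272*(110 + 3/(-14)) = -272*(110 + 3*(-1/14)) = -272*(110 - 3/14) = -272*1537/14 = -209032/7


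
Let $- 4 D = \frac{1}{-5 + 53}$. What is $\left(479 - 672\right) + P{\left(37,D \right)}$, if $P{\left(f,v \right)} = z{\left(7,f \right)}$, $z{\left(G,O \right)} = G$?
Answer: $-186$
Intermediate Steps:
$D = - \frac{1}{192}$ ($D = - \frac{1}{4 \left(-5 + 53\right)} = - \frac{1}{4 \cdot 48} = \left(- \frac{1}{4}\right) \frac{1}{48} = - \frac{1}{192} \approx -0.0052083$)
$P{\left(f,v \right)} = 7$
$\left(479 - 672\right) + P{\left(37,D \right)} = \left(479 - 672\right) + 7 = -193 + 7 = -186$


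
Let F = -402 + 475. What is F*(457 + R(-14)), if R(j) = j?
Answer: 32339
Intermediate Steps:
F = 73
F*(457 + R(-14)) = 73*(457 - 14) = 73*443 = 32339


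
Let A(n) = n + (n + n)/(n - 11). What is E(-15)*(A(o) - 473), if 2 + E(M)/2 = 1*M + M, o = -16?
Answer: 842944/27 ≈ 31220.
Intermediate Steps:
E(M) = -4 + 4*M (E(M) = -4 + 2*(1*M + M) = -4 + 2*(M + M) = -4 + 2*(2*M) = -4 + 4*M)
A(n) = n + 2*n/(-11 + n) (A(n) = n + (2*n)/(-11 + n) = n + 2*n/(-11 + n))
E(-15)*(A(o) - 473) = (-4 + 4*(-15))*(-16*(-9 - 16)/(-11 - 16) - 473) = (-4 - 60)*(-16*(-25)/(-27) - 473) = -64*(-16*(-1/27)*(-25) - 473) = -64*(-400/27 - 473) = -64*(-13171/27) = 842944/27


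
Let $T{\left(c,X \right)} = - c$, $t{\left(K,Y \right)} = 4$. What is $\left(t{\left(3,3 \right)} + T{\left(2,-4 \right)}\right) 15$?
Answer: $30$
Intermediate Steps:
$\left(t{\left(3,3 \right)} + T{\left(2,-4 \right)}\right) 15 = \left(4 - 2\right) 15 = 2 \cdot 15 = 30$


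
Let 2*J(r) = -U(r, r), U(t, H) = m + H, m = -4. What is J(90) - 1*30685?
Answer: -30728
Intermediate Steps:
U(t, H) = -4 + H
J(r) = 2 - r/2 (J(r) = (-(-4 + r))/2 = (4 - r)/2 = 2 - r/2)
J(90) - 1*30685 = (2 - ½*90) - 1*30685 = (2 - 45) - 30685 = -43 - 30685 = -30728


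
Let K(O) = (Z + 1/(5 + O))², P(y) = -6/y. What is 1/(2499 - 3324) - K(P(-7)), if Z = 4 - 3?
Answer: -1902481/1386825 ≈ -1.3718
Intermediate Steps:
Z = 1
K(O) = (1 + 1/(5 + O))²
1/(2499 - 3324) - K(P(-7)) = 1/(2499 - 3324) - (6 - 6/(-7))²/(5 - 6/(-7))² = 1/(-825) - (6 - 6*(-⅐))²/(5 - 6*(-⅐))² = -1/825 - (6 + 6/7)²/(5 + 6/7)² = -1/825 - (48/7)²/(41/7)² = -1/825 - 49*2304/(1681*49) = -1/825 - 1*2304/1681 = -1/825 - 2304/1681 = -1902481/1386825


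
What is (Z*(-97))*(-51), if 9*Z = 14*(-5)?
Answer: -115430/3 ≈ -38477.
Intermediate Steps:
Z = -70/9 (Z = (14*(-5))/9 = (⅑)*(-70) = -70/9 ≈ -7.7778)
(Z*(-97))*(-51) = -70/9*(-97)*(-51) = (6790/9)*(-51) = -115430/3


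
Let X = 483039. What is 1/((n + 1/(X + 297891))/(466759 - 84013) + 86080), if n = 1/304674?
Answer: 583758965442870/50249971745322256559 ≈ 1.1617e-5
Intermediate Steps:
n = 1/304674 ≈ 3.2822e-6
1/((n + 1/(X + 297891))/(466759 - 84013) + 86080) = 1/((1/304674 + 1/(483039 + 297891))/(466759 - 84013) + 86080) = 1/((1/304674 + 1/780930)/382746 + 86080) = 1/((1/304674 + 1/780930)*(1/382746) + 86080) = 1/((90467/19827422235)*(1/382746) + 86080) = 1/(6959/583758965442870 + 86080) = 1/(50249971745322256559/583758965442870) = 583758965442870/50249971745322256559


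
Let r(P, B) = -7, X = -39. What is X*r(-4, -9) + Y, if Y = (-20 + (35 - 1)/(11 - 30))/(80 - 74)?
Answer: 5118/19 ≈ 269.37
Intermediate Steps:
Y = -69/19 (Y = (-20 + 34/(-19))/6 = (-20 + 34*(-1/19))*(⅙) = (-20 - 34/19)*(⅙) = -414/19*⅙ = -69/19 ≈ -3.6316)
X*r(-4, -9) + Y = -39*(-7) - 69/19 = 273 - 69/19 = 5118/19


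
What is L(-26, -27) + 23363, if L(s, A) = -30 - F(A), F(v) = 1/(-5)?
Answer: 116666/5 ≈ 23333.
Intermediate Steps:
F(v) = -1/5
L(s, A) = -149/5 (L(s, A) = -30 - 1*(-1/5) = -30 + 1/5 = -149/5)
L(-26, -27) + 23363 = -149/5 + 23363 = 116666/5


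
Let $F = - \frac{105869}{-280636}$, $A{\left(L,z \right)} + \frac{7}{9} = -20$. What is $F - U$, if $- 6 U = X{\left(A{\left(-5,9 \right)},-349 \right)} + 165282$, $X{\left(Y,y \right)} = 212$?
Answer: $\frac{23222104699}{841908} \approx 27583.0$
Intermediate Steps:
$A{\left(L,z \right)} = - \frac{187}{9}$ ($A{\left(L,z \right)} = - \frac{7}{9} - 20 = - \frac{187}{9}$)
$U = - \frac{82747}{3}$ ($U = - \frac{212 + 165282}{6} = \left(- \frac{1}{6}\right) 165494 = - \frac{82747}{3} \approx -27582.0$)
$F = \frac{105869}{280636}$ ($F = \left(-105869\right) \left(- \frac{1}{280636}\right) = \frac{105869}{280636} \approx 0.37725$)
$F - U = \frac{105869}{280636} - - \frac{82747}{3} = \frac{105869}{280636} + \frac{82747}{3} = \frac{23222104699}{841908}$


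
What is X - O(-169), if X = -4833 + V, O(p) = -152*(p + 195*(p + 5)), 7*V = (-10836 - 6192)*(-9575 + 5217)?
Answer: 39967657/7 ≈ 5.7097e+6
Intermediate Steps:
V = 74208024/7 (V = ((-10836 - 6192)*(-9575 + 5217))/7 = (-17028*(-4358))/7 = (⅐)*74208024 = 74208024/7 ≈ 1.0601e+7)
O(p) = -148200 - 29792*p (O(p) = -152*(p + 195*(5 + p)) = -152*(p + (975 + 195*p)) = -152*(975 + 196*p) = -148200 - 29792*p)
X = 74174193/7 (X = -4833 + 74208024/7 = 74174193/7 ≈ 1.0596e+7)
X - O(-169) = 74174193/7 - (-148200 - 29792*(-169)) = 74174193/7 - (-148200 + 5034848) = 74174193/7 - 1*4886648 = 74174193/7 - 4886648 = 39967657/7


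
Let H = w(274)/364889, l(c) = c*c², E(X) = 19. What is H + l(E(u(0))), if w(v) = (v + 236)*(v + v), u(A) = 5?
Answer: 2503053131/364889 ≈ 6859.8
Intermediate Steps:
w(v) = 2*v*(236 + v) (w(v) = (236 + v)*(2*v) = 2*v*(236 + v))
l(c) = c³
H = 279480/364889 (H = (2*274*(236 + 274))/364889 = (2*274*510)*(1/364889) = 279480*(1/364889) = 279480/364889 ≈ 0.76593)
H + l(E(u(0))) = 279480/364889 + 19³ = 279480/364889 + 6859 = 2503053131/364889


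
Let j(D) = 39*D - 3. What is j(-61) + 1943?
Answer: -439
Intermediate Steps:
j(D) = -3 + 39*D
j(-61) + 1943 = (-3 + 39*(-61)) + 1943 = (-3 - 2379) + 1943 = -2382 + 1943 = -439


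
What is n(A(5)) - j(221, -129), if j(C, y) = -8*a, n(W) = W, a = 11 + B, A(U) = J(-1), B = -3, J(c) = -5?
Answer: 59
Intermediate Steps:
A(U) = -5
a = 8 (a = 11 - 3 = 8)
j(C, y) = -64 (j(C, y) = -8*8 = -64)
n(A(5)) - j(221, -129) = -5 - 1*(-64) = -5 + 64 = 59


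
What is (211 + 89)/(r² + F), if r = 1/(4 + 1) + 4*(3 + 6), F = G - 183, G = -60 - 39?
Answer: 7500/25711 ≈ 0.29170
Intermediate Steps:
G = -99
F = -282 (F = -99 - 183 = -282)
r = 181/5 (r = 1/5 + 4*9 = ⅕ + 36 = 181/5 ≈ 36.200)
(211 + 89)/(r² + F) = (211 + 89)/((181/5)² - 282) = 300/(32761/25 - 282) = 300/(25711/25) = 300*(25/25711) = 7500/25711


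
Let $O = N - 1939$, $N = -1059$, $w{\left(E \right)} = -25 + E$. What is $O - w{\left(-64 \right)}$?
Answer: $-2909$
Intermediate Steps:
$O = -2998$ ($O = -1059 - 1939 = -2998$)
$O - w{\left(-64 \right)} = -2998 - \left(-25 - 64\right) = -2998 - -89 = -2998 + 89 = -2909$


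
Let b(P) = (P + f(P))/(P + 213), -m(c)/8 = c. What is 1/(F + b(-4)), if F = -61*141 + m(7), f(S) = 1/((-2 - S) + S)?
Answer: -418/3618635 ≈ -0.00011551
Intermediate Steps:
f(S) = -½ (f(S) = 1/(-2) = -½)
m(c) = -8*c
b(P) = (-½ + P)/(213 + P) (b(P) = (P - ½)/(P + 213) = (-½ + P)/(213 + P))
F = -8657 (F = -61*141 - 8*7 = -8601 - 56 = -8657)
1/(F + b(-4)) = 1/(-8657 + (-½ - 4)/(213 - 4)) = 1/(-8657 - 9/2/209) = 1/(-8657 + (1/209)*(-9/2)) = 1/(-8657 - 9/418) = 1/(-3618635/418) = -418/3618635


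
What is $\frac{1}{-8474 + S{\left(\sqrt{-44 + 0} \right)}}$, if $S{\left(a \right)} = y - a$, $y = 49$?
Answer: $\frac{i}{- 8425 i + 2 \sqrt{11}} \approx -0.00011869 + 9.3451 \cdot 10^{-8} i$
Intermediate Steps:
$S{\left(a \right)} = 49 - a$
$\frac{1}{-8474 + S{\left(\sqrt{-44 + 0} \right)}} = \frac{1}{-8474 + \left(49 - \sqrt{-44 + 0}\right)} = \frac{1}{-8474 + \left(49 - \sqrt{-44}\right)} = \frac{1}{-8474 + \left(49 - 2 i \sqrt{11}\right)} = \frac{1}{-8425 - 2 i \sqrt{11}}$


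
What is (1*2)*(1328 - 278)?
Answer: 2100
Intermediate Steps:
(1*2)*(1328 - 278) = 2*1050 = 2100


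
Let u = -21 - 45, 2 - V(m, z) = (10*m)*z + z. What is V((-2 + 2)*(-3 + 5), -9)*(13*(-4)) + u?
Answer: -638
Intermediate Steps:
V(m, z) = 2 - z - 10*m*z (V(m, z) = 2 - ((10*m)*z + z) = 2 - (10*m*z + z) = 2 - (z + 10*m*z) = 2 + (-z - 10*m*z) = 2 - z - 10*m*z)
u = -66
V((-2 + 2)*(-3 + 5), -9)*(13*(-4)) + u = (2 - 1*(-9) - 10*(-2 + 2)*(-3 + 5)*(-9))*(13*(-4)) - 66 = (2 + 9 - 10*0*2*(-9))*(-52) - 66 = (2 + 9 - 10*0*(-9))*(-52) - 66 = (2 + 9 + 0)*(-52) - 66 = 11*(-52) - 66 = -572 - 66 = -638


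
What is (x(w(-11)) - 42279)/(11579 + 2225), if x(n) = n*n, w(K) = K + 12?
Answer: -21139/6902 ≈ -3.0627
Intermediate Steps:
w(K) = 12 + K
x(n) = n²
(x(w(-11)) - 42279)/(11579 + 2225) = ((12 - 11)² - 42279)/(11579 + 2225) = (1² - 42279)/13804 = (1 - 42279)*(1/13804) = -42278*1/13804 = -21139/6902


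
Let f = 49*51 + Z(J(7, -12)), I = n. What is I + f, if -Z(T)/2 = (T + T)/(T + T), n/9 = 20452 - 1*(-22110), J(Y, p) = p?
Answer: 385555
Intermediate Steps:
n = 383058 (n = 9*(20452 - 1*(-22110)) = 9*(20452 + 22110) = 9*42562 = 383058)
Z(T) = -2 (Z(T) = -2*(T + T)/(T + T) = -2*2*T/(2*T) = -2*2*T*1/(2*T) = -2*1 = -2)
I = 383058
f = 2497 (f = 49*51 - 2 = 2499 - 2 = 2497)
I + f = 383058 + 2497 = 385555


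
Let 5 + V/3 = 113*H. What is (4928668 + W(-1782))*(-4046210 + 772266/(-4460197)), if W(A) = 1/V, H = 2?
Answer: -4536304717761863227220/227470047 ≈ -1.9942e+13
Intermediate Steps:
V = 663 (V = -15 + 3*(113*2) = -15 + 3*226 = -15 + 678 = 663)
W(A) = 1/663
(4928668 + W(-1782))*(-4046210 + 772266/(-4460197)) = (4928668 + 1/663)*(-4046210 + 772266/(-4460197)) = 3267706885*(-4046210 + 772266*(-1/4460197))/663 = 3267706885*(-4046210 - 772266/4460197)/663 = (3267706885/663)*(-18046894475636/4460197) = -4536304717761863227220/227470047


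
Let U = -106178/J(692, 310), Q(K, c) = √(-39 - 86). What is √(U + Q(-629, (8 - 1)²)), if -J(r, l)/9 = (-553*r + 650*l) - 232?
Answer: √(-300961541 + 23139043920*I*√5)/68028 ≈ 2.3575 + 2.3712*I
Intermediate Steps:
J(r, l) = 2088 - 5850*l + 4977*r (J(r, l) = -9*((-553*r + 650*l) - 232) = -9*(-232 - 553*r + 650*l) = 2088 - 5850*l + 4977*r)
Q(K, c) = 5*I*√5 (Q(K, c) = √(-125) = 5*I*√5)
U = -53089/816336 (U = -106178/(2088 - 5850*310 + 4977*692) = -106178/(2088 - 1813500 + 3444084) = -106178/1632672 = -106178*1/1632672 = -53089/816336 ≈ -0.065033)
√(U + Q(-629, (8 - 1)²)) = √(-53089/816336 + 5*I*√5)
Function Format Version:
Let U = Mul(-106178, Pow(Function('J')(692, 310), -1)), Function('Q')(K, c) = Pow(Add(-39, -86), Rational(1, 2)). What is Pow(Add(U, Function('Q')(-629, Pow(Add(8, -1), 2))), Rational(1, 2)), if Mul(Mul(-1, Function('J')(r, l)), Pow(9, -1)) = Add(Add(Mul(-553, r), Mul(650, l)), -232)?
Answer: Mul(Rational(1, 68028), Pow(Add(-300961541, Mul(23139043920, I, Pow(5, Rational(1, 2)))), Rational(1, 2))) ≈ Add(2.3575, Mul(2.3712, I))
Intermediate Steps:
Function('J')(r, l) = Add(2088, Mul(-5850, l), Mul(4977, r)) (Function('J')(r, l) = Mul(-9, Add(Add(Mul(-553, r), Mul(650, l)), -232)) = Mul(-9, Add(-232, Mul(-553, r), Mul(650, l))) = Add(2088, Mul(-5850, l), Mul(4977, r)))
Function('Q')(K, c) = Mul(5, I, Pow(5, Rational(1, 2))) (Function('Q')(K, c) = Pow(-125, Rational(1, 2)) = Mul(5, I, Pow(5, Rational(1, 2))))
U = Rational(-53089, 816336) (U = Mul(-106178, Pow(Add(2088, Mul(-5850, 310), Mul(4977, 692)), -1)) = Mul(-106178, Pow(Add(2088, -1813500, 3444084), -1)) = Mul(-106178, Pow(1632672, -1)) = Mul(-106178, Rational(1, 1632672)) = Rational(-53089, 816336) ≈ -0.065033)
Pow(Add(U, Function('Q')(-629, Pow(Add(8, -1), 2))), Rational(1, 2)) = Pow(Add(Rational(-53089, 816336), Mul(5, I, Pow(5, Rational(1, 2)))), Rational(1, 2))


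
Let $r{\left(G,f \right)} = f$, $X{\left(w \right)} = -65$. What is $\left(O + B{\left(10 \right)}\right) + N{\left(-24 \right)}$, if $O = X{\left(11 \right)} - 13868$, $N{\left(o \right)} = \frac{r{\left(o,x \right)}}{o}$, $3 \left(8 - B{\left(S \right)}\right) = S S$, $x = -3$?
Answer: $- \frac{334997}{24} \approx -13958.0$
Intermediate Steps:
$B{\left(S \right)} = 8 - \frac{S^{2}}{3}$ ($B{\left(S \right)} = 8 - \frac{S S}{3} = 8 - \frac{S^{2}}{3}$)
$N{\left(o \right)} = - \frac{3}{o}$
$O = -13933$ ($O = -65 - 13868 = -13933$)
$\left(O + B{\left(10 \right)}\right) + N{\left(-24 \right)} = \left(-13933 + \left(8 - \frac{10^{2}}{3}\right)\right) - \frac{3}{-24} = \left(-13933 + \left(8 - \frac{100}{3}\right)\right) - - \frac{1}{8} = \left(-13933 + \left(8 - \frac{100}{3}\right)\right) + \frac{1}{8} = \left(-13933 - \frac{76}{3}\right) + \frac{1}{8} = - \frac{41875}{3} + \frac{1}{8} = - \frac{334997}{24}$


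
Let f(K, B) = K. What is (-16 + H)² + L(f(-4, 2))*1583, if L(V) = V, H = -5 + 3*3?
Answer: -6188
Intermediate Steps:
H = 4 (H = -5 + 9 = 4)
(-16 + H)² + L(f(-4, 2))*1583 = (-16 + 4)² - 4*1583 = (-12)² - 6332 = 144 - 6332 = -6188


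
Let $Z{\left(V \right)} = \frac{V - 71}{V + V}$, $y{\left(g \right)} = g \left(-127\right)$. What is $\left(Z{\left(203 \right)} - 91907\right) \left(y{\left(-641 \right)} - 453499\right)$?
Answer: $\frac{991734415580}{29} \approx 3.4198 \cdot 10^{10}$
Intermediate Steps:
$y{\left(g \right)} = - 127 g$
$Z{\left(V \right)} = \frac{-71 + V}{2 V}$
$\left(Z{\left(203 \right)} - 91907\right) \left(y{\left(-641 \right)} - 453499\right) = \left(\frac{-71 + 203}{2 \cdot 203} - 91907\right) \left(\left(-127\right) \left(-641\right) - 453499\right) = \left(\frac{1}{2} \cdot \frac{1}{203} \cdot 132 - 91907\right) \left(81407 - 453499\right) = \left(\frac{66}{203} - 91907\right) \left(-372092\right) = \left(- \frac{18657055}{203}\right) \left(-372092\right) = \frac{991734415580}{29}$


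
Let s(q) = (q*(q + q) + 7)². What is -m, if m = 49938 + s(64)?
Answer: -67273539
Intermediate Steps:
s(q) = (7 + 2*q²)² (s(q) = (q*(2*q) + 7)² = (2*q² + 7)² = (7 + 2*q²)²)
m = 67273539 (m = 49938 + (7 + 2*64²)² = 49938 + (7 + 2*4096)² = 49938 + (7 + 8192)² = 49938 + 8199² = 49938 + 67223601 = 67273539)
-m = -1*67273539 = -67273539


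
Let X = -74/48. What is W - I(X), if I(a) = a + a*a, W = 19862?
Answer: 11440031/576 ≈ 19861.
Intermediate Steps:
X = -37/24 (X = -74*1/48 = -37/24 ≈ -1.5417)
I(a) = a + a²
W - I(X) = 19862 - (-37)*(1 - 37/24)/24 = 19862 - (-37)*(-13)/(24*24) = 19862 - 1*481/576 = 19862 - 481/576 = 11440031/576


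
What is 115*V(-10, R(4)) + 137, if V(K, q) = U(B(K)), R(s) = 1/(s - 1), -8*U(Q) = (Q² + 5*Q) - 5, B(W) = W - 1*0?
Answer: -4079/8 ≈ -509.88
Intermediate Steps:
B(W) = W (B(W) = W + 0 = W)
U(Q) = 5/8 - 5*Q/8 - Q²/8 (U(Q) = -((Q² + 5*Q) - 5)/8 = -(-5 + Q² + 5*Q)/8 = 5/8 - 5*Q/8 - Q²/8)
R(s) = 1/(-1 + s)
V(K, q) = 5/8 - 5*K/8 - K²/8
115*V(-10, R(4)) + 137 = 115*(5/8 - 5/8*(-10) - ⅛*(-10)²) + 137 = 115*(5/8 + 25/4 - ⅛*100) + 137 = 115*(5/8 + 25/4 - 25/2) + 137 = 115*(-45/8) + 137 = -5175/8 + 137 = -4079/8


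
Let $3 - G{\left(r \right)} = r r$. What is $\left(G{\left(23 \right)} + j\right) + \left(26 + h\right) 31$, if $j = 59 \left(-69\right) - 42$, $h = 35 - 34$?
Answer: $-3802$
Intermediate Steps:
$h = 1$
$j = -4113$ ($j = -4071 - 42 = -4113$)
$G{\left(r \right)} = 3 - r^{2}$ ($G{\left(r \right)} = 3 - r r = 3 - r^{2}$)
$\left(G{\left(23 \right)} + j\right) + \left(26 + h\right) 31 = \left(\left(3 - 23^{2}\right) - 4113\right) + \left(26 + 1\right) 31 = \left(\left(3 - 529\right) - 4113\right) + 27 \cdot 31 = \left(\left(3 - 529\right) - 4113\right) + 837 = \left(-526 - 4113\right) + 837 = -4639 + 837 = -3802$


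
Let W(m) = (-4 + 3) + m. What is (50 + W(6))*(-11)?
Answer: -605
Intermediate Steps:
W(m) = -1 + m
(50 + W(6))*(-11) = (50 + (-1 + 6))*(-11) = (50 + 5)*(-11) = 55*(-11) = -605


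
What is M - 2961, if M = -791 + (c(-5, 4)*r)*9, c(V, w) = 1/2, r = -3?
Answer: -7531/2 ≈ -3765.5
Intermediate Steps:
c(V, w) = 1/2
M = -1609/2 (M = -791 + ((1/2)*(-3))*9 = -791 - 3/2*9 = -791 - 27/2 = -1609/2 ≈ -804.50)
M - 2961 = -1609/2 - 2961 = -7531/2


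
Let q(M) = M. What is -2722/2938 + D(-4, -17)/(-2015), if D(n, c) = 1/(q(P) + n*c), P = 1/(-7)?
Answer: -7708032/8319625 ≈ -0.92649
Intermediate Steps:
P = -⅐ ≈ -0.14286
D(n, c) = 1/(-⅐ + c*n) (D(n, c) = 1/(-⅐ + n*c) = 1/(-⅐ + c*n))
-2722/2938 + D(-4, -17)/(-2015) = -2722/2938 + (7/(-1 + 7*(-17)*(-4)))/(-2015) = -2722*1/2938 + (7/(-1 + 476))*(-1/2015) = -1361/1469 + (7/475)*(-1/2015) = -1361/1469 - 7/957125 = -7708032/8319625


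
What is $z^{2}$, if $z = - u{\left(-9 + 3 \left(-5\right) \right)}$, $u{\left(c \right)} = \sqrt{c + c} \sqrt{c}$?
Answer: $1152$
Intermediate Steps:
$u{\left(c \right)} = c \sqrt{2}$ ($u{\left(c \right)} = \sqrt{2 c} \sqrt{c} = \sqrt{2} \sqrt{c} \sqrt{c} = c \sqrt{2}$)
$z = 24 \sqrt{2}$ ($z = - \left(-9 + 3 \left(-5\right)\right) \sqrt{2} = - \left(-9 - 15\right) \sqrt{2} = - \left(-24\right) \sqrt{2} = 24 \sqrt{2} \approx 33.941$)
$z^{2} = \left(24 \sqrt{2}\right)^{2} = 1152$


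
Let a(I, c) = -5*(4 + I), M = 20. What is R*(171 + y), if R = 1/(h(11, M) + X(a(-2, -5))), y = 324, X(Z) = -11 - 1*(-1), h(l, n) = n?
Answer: 99/2 ≈ 49.500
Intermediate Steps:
a(I, c) = -20 - 5*I
X(Z) = -10 (X(Z) = -11 + 1 = -10)
R = ⅒ (R = 1/(20 - 10) = 1/10 = ⅒ ≈ 0.10000)
R*(171 + y) = (171 + 324)/10 = (⅒)*495 = 99/2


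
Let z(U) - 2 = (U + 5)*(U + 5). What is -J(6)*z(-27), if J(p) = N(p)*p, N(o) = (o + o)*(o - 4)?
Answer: -69984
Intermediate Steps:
z(U) = 2 + (5 + U)**2 (z(U) = 2 + (U + 5)*(U + 5) = 2 + (5 + U)*(5 + U) = 2 + (5 + U)**2)
N(o) = 2*o*(-4 + o) (N(o) = (2*o)*(-4 + o) = 2*o*(-4 + o))
J(p) = 2*p**2*(-4 + p) (J(p) = (2*p*(-4 + p))*p = 2*p**2*(-4 + p))
-J(6)*z(-27) = -2*6**2*(-4 + 6)*(2 + (5 - 27)**2) = -2*36*2*(2 + (-22)**2) = -144*(2 + 484) = -144*486 = -1*69984 = -69984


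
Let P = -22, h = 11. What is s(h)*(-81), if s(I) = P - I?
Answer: 2673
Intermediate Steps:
s(I) = -22 - I
s(h)*(-81) = (-22 - 1*11)*(-81) = (-22 - 11)*(-81) = -33*(-81) = 2673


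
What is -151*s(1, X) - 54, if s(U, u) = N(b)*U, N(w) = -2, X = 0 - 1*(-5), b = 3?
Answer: 248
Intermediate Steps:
X = 5 (X = 0 + 5 = 5)
s(U, u) = -2*U
-151*s(1, X) - 54 = -(-302) - 54 = -151*(-2) - 54 = 302 - 54 = 248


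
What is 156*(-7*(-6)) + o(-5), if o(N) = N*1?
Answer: 6547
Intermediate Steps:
o(N) = N
156*(-7*(-6)) + o(-5) = 156*(-7*(-6)) - 5 = 156*42 - 5 = 6552 - 5 = 6547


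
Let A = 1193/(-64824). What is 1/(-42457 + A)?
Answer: -64824/2752233761 ≈ -2.3553e-5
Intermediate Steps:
A = -1193/64824 (A = 1193*(-1/64824) = -1193/64824 ≈ -0.018404)
1/(-42457 + A) = 1/(-42457 - 1193/64824) = 1/(-2752233761/64824) = -64824/2752233761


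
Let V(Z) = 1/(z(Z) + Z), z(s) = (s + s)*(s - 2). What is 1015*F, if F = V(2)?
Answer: 1015/2 ≈ 507.50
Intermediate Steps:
z(s) = 2*s*(-2 + s) (z(s) = (2*s)*(-2 + s) = 2*s*(-2 + s))
V(Z) = 1/(Z + 2*Z*(-2 + Z)) (V(Z) = 1/(2*Z*(-2 + Z) + Z) = 1/(Z + 2*Z*(-2 + Z)))
F = 1/2 (F = 1/(2*(-3 + 2*2)) = 1/(2*(-3 + 4)) = (1/2)/1 = (1/2)*1 = 1/2 ≈ 0.50000)
1015*F = 1015*(1/2) = 1015/2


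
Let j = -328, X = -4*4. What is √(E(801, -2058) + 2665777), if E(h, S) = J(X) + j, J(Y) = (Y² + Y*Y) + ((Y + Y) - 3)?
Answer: 3*√296214 ≈ 1632.8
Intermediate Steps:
X = -16
J(Y) = -3 + 2*Y + 2*Y² (J(Y) = (Y² + Y²) + (2*Y - 3) = 2*Y² + (-3 + 2*Y) = -3 + 2*Y + 2*Y²)
E(h, S) = 149 (E(h, S) = (-3 + 2*(-16) + 2*(-16)²) - 328 = (-3 - 32 + 2*256) - 328 = (-3 - 32 + 512) - 328 = 477 - 328 = 149)
√(E(801, -2058) + 2665777) = √(149 + 2665777) = √2665926 = 3*√296214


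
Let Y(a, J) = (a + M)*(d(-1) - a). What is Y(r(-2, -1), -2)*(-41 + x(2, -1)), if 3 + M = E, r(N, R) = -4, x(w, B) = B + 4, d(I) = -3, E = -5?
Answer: 456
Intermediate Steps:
x(w, B) = 4 + B
M = -8 (M = -3 - 5 = -8)
Y(a, J) = (-8 + a)*(-3 - a) (Y(a, J) = (a - 8)*(-3 - a) = (-8 + a)*(-3 - a))
Y(r(-2, -1), -2)*(-41 + x(2, -1)) = (24 - 1*(-4)**2 + 5*(-4))*(-41 + (4 - 1)) = (24 - 1*16 - 20)*(-41 + 3) = (24 - 16 - 20)*(-38) = -12*(-38) = 456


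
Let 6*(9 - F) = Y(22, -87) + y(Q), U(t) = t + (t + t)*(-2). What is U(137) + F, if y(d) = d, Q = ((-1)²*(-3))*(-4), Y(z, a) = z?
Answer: -1223/3 ≈ -407.67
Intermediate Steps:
Q = 12 (Q = (1*(-3))*(-4) = -3*(-4) = 12)
U(t) = -3*t (U(t) = t + (2*t)*(-2) = t - 4*t = -3*t)
F = 10/3 (F = 9 - (22 + 12)/6 = 9 - ⅙*34 = 9 - 17/3 = 10/3 ≈ 3.3333)
U(137) + F = -3*137 + 10/3 = -411 + 10/3 = -1223/3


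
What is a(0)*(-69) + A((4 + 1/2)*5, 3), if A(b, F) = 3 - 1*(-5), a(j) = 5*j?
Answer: 8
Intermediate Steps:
A(b, F) = 8 (A(b, F) = 3 + 5 = 8)
a(0)*(-69) + A((4 + 1/2)*5, 3) = (5*0)*(-69) + 8 = 0*(-69) + 8 = 0 + 8 = 8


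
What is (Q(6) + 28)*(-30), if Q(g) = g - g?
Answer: -840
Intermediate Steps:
Q(g) = 0
(Q(6) + 28)*(-30) = (0 + 28)*(-30) = 28*(-30) = -840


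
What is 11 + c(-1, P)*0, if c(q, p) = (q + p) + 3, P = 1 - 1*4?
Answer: 11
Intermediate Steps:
P = -3 (P = 1 - 4 = -3)
c(q, p) = 3 + p + q (c(q, p) = (p + q) + 3 = 3 + p + q)
11 + c(-1, P)*0 = 11 + (3 - 3 - 1)*0 = 11 - 1*0 = 11 + 0 = 11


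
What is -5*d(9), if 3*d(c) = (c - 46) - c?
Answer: 230/3 ≈ 76.667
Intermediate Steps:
d(c) = -46/3 (d(c) = ((c - 46) - c)/3 = ((-46 + c) - c)/3 = (⅓)*(-46) = -46/3)
-5*d(9) = -5*(-46/3) = 230/3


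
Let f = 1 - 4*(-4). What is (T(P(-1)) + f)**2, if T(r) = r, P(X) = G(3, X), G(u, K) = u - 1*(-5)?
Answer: 625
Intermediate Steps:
G(u, K) = 5 + u (G(u, K) = u + 5 = 5 + u)
P(X) = 8 (P(X) = 5 + 3 = 8)
f = 17 (f = 1 + 16 = 17)
(T(P(-1)) + f)**2 = (8 + 17)**2 = 25**2 = 625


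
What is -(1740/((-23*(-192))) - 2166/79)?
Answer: 785633/29072 ≈ 27.024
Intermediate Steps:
-(1740/((-23*(-192))) - 2166/79) = -(1740/4416 - 2166*1/79) = -(1740*(1/4416) - 2166/79) = -(145/368 - 2166/79) = -1*(-785633/29072) = 785633/29072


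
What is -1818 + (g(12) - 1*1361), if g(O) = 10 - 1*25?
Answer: -3194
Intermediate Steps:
g(O) = -15 (g(O) = 10 - 25 = -15)
-1818 + (g(12) - 1*1361) = -1818 + (-15 - 1*1361) = -1818 + (-15 - 1361) = -1818 - 1376 = -3194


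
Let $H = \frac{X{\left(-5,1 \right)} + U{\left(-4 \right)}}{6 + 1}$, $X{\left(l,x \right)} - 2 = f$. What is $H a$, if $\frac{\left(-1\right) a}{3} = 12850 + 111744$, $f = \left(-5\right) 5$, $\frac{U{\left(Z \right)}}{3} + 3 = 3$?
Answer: $\frac{8596986}{7} \approx 1.2281 \cdot 10^{6}$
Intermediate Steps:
$U{\left(Z \right)} = 0$ ($U{\left(Z \right)} = -9 + 3 \cdot 3 = -9 + 9 = 0$)
$f = -25$
$X{\left(l,x \right)} = -23$ ($X{\left(l,x \right)} = 2 - 25 = -23$)
$a = -373782$ ($a = - 3 \left(12850 + 111744\right) = \left(-3\right) 124594 = -373782$)
$H = - \frac{23}{7}$ ($H = \frac{-23 + 0}{6 + 1} = - \frac{23}{7} \approx -3.2857$)
$H a = \left(- \frac{23}{7}\right) \left(-373782\right) = \frac{8596986}{7}$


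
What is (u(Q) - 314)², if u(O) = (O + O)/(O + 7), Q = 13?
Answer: 9778129/100 ≈ 97781.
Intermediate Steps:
u(O) = 2*O/(7 + O) (u(O) = (2*O)/(7 + O) = 2*O/(7 + O))
(u(Q) - 314)² = (2*13/(7 + 13) - 314)² = (2*13/20 - 314)² = (2*13*(1/20) - 314)² = (13/10 - 314)² = (-3127/10)² = 9778129/100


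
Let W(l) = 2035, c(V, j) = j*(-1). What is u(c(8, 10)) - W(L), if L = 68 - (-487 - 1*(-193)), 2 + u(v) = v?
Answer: -2047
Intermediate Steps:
c(V, j) = -j
u(v) = -2 + v
L = 362 (L = 68 - (-487 + 193) = 68 - 1*(-294) = 68 + 294 = 362)
u(c(8, 10)) - W(L) = (-2 - 1*10) - 1*2035 = (-2 - 10) - 2035 = -12 - 2035 = -2047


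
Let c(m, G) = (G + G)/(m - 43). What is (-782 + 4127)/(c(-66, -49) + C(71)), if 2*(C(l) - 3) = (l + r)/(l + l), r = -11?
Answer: 5177391/6362 ≈ 813.80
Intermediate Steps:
C(l) = 3 + (-11 + l)/(4*l) (C(l) = 3 + ((l - 11)/(l + l))/2 = 3 + ((-11 + l)/((2*l)))/2 = 3 + ((-11 + l)*(1/(2*l)))/2 = 3 + ((-11 + l)/(2*l))/2 = 3 + (-11 + l)/(4*l))
c(m, G) = 2*G/(-43 + m) (c(m, G) = (2*G)/(-43 + m) = 2*G/(-43 + m))
(-782 + 4127)/(c(-66, -49) + C(71)) = (-782 + 4127)/(2*(-49)/(-43 - 66) + (¼)*(-11 + 13*71)/71) = 3345/(2*(-49)/(-109) + (¼)*(1/71)*(-11 + 923)) = 3345/(2*(-49)*(-1/109) + (¼)*(1/71)*912) = 3345/(98/109 + 228/71) = 3345/(31810/7739) = 3345*(7739/31810) = 5177391/6362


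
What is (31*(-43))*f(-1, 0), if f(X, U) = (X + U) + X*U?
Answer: 1333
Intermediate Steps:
f(X, U) = U + X + U*X (f(X, U) = (U + X) + U*X = U + X + U*X)
(31*(-43))*f(-1, 0) = (31*(-43))*(0 - 1 + 0*(-1)) = -1333*(0 - 1 + 0) = -1333*(-1) = 1333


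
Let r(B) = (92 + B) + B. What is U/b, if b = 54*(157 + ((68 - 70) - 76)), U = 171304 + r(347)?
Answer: 86045/2133 ≈ 40.340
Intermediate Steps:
r(B) = 92 + 2*B
U = 172090 (U = 171304 + (92 + 2*347) = 171304 + (92 + 694) = 171304 + 786 = 172090)
b = 4266 (b = 54*(157 + (-2 - 76)) = 54*(157 - 78) = 54*79 = 4266)
U/b = 172090/4266 = 172090*(1/4266) = 86045/2133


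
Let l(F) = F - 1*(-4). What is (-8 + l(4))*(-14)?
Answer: 0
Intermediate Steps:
l(F) = 4 + F (l(F) = F + 4 = 4 + F)
(-8 + l(4))*(-14) = (-8 + (4 + 4))*(-14) = (-8 + 8)*(-14) = 0*(-14) = 0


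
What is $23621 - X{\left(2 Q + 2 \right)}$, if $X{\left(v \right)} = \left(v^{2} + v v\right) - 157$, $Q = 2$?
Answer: $23706$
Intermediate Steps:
$X{\left(v \right)} = -157 + 2 v^{2}$ ($X{\left(v \right)} = \left(v^{2} + v^{2}\right) - 157 = 2 v^{2} - 157 = -157 + 2 v^{2}$)
$23621 - X{\left(2 Q + 2 \right)} = 23621 - \left(-157 + 2 \left(2 \cdot 2 + 2\right)^{2}\right) = 23621 - \left(-157 + 2 \left(4 + 2\right)^{2}\right) = 23621 - \left(-157 + 2 \cdot 6^{2}\right) = 23621 - \left(-157 + 2 \cdot 36\right) = 23621 - \left(-157 + 72\right) = 23621 - -85 = 23621 + 85 = 23706$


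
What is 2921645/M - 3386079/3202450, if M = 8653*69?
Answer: 7334739860747/1912045189650 ≈ 3.8361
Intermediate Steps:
M = 597057
2921645/M - 3386079/3202450 = 2921645/597057 - 3386079/3202450 = 7334739860747/1912045189650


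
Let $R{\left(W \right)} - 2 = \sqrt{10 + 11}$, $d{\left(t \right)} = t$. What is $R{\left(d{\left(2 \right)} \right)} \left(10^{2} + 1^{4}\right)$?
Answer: $202 + 101 \sqrt{21} \approx 664.84$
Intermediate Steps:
$R{\left(W \right)} = 2 + \sqrt{21}$ ($R{\left(W \right)} = 2 + \sqrt{10 + 11} = 2 + \sqrt{21}$)
$R{\left(d{\left(2 \right)} \right)} \left(10^{2} + 1^{4}\right) = \left(2 + \sqrt{21}\right) \left(10^{2} + 1^{4}\right) = \left(2 + \sqrt{21}\right) \left(100 + 1\right) = \left(2 + \sqrt{21}\right) 101 = 202 + 101 \sqrt{21}$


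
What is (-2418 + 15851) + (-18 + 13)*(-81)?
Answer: 13838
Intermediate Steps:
(-2418 + 15851) + (-18 + 13)*(-81) = 13433 - 5*(-81) = 13433 + 405 = 13838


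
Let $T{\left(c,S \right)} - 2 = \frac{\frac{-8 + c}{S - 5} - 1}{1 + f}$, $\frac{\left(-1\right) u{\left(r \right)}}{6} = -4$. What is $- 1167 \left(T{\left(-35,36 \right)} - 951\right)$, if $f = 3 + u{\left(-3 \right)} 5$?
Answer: $\frac{2128625505}{1922} \approx 1.1075 \cdot 10^{6}$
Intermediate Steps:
$u{\left(r \right)} = 24$ ($u{\left(r \right)} = \left(-6\right) \left(-4\right) = 24$)
$f = 123$ ($f = 3 + 24 \cdot 5 = 3 + 120 = 123$)
$T{\left(c,S \right)} = \frac{247}{124} + \frac{-8 + c}{124 \left(-5 + S\right)}$ ($T{\left(c,S \right)} = 2 + \frac{\frac{-8 + c}{S - 5} - 1}{1 + 123} = 2 + \frac{\frac{-8 + c}{-5 + S} - 1}{124} = 2 + \left(\frac{-8 + c}{-5 + S} - 1\right) \frac{1}{124} = 2 + \left(-1 + \frac{-8 + c}{-5 + S}\right) \frac{1}{124} = 2 - \left(\frac{1}{124} - \frac{-8 + c}{124 \left(-5 + S\right)}\right) = \frac{247}{124} + \frac{-8 + c}{124 \left(-5 + S\right)}$)
$- 1167 \left(T{\left(-35,36 \right)} - 951\right) = - 1167 \left(\frac{-1243 - 35 + 247 \cdot 36}{124 \left(-5 + 36\right)} - 951\right) = - 1167 \left(\frac{-1243 - 35 + 8892}{124 \cdot 31} - 951\right) = - 1167 \left(\frac{1}{124} \cdot \frac{1}{31} \cdot 7614 - 951\right) = - 1167 \left(\frac{3807}{1922} - 951\right) = \left(-1167\right) \left(- \frac{1824015}{1922}\right) = \frac{2128625505}{1922}$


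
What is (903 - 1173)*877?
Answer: -236790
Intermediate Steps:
(903 - 1173)*877 = -270*877 = -236790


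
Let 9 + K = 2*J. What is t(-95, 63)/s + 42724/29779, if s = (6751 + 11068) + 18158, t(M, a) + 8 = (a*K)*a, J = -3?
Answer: -236049649/1071359083 ≈ -0.22033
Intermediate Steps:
K = -15 (K = -9 + 2*(-3) = -9 - 6 = -15)
t(M, a) = -8 - 15*a² (t(M, a) = -8 + (a*(-15))*a = -8 + (-15*a)*a = -8 - 15*a²)
s = 35977 (s = 17819 + 18158 = 35977)
t(-95, 63)/s + 42724/29779 = (-8 - 15*63²)/35977 + 42724/29779 = (-8 - 15*3969)*(1/35977) + 42724*(1/29779) = (-8 - 59535)*(1/35977) + 42724/29779 = -59543*1/35977 + 42724/29779 = -59543/35977 + 42724/29779 = -236049649/1071359083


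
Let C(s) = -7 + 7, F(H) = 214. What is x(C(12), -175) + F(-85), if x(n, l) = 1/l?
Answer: 37449/175 ≈ 213.99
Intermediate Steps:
C(s) = 0
x(C(12), -175) + F(-85) = 1/(-175) + 214 = -1/175 + 214 = 37449/175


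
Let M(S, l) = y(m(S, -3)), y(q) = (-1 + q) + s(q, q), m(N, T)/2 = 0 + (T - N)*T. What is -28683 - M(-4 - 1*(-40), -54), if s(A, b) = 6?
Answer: -28922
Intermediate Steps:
m(N, T) = 2*T*(T - N) (m(N, T) = 2*(0 + (T - N)*T) = 2*(0 + T*(T - N)) = 2*(T*(T - N)) = 2*T*(T - N))
y(q) = 5 + q (y(q) = (-1 + q) + 6 = 5 + q)
M(S, l) = 23 + 6*S (M(S, l) = 5 + 2*(-3)*(-3 - S) = 5 + (18 + 6*S) = 23 + 6*S)
-28683 - M(-4 - 1*(-40), -54) = -28683 - (23 + 6*(-4 - 1*(-40))) = -28683 - (23 + 6*(-4 + 40)) = -28683 - (23 + 6*36) = -28683 - (23 + 216) = -28683 - 1*239 = -28683 - 239 = -28922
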